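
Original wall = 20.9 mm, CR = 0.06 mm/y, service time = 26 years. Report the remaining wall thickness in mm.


Remaining wall = original − CR × time
t = 20.9 − 0.06*26 = 20.9 − 1.56 = 19.34 mm

19.34 mm


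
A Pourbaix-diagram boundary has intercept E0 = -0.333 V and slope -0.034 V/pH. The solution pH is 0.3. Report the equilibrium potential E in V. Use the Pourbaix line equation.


Apply the Pourbaix line equation: E = E0 + slope*pH
E = -0.333 + (-0.034)*0.3 = -0.333 + (-0.0102) = -0.3432 V
Rounded to 4 decimal places: E = -0.3432 V

-0.3432 V


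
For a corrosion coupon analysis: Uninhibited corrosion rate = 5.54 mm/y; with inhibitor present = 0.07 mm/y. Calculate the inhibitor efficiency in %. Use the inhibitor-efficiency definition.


Apply the inhibitor-efficiency definition: IE = (CR_blank − CR_inh)/CR_blank × 100
IE = (5.54 − 0.07) / 5.54 × 100
IE = 5.47 / 5.54 × 100 = 98.7 %

98.7 %


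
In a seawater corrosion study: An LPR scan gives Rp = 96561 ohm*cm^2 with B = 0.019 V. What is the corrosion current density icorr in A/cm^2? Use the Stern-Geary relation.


Apply the Stern-Geary relation: icorr = B / Rp
icorr = 0.019 / 96561 = 1.968×10^-7 A/cm^2

1.968×10^-7 A/cm^2


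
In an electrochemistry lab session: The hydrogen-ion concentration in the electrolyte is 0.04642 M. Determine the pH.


pH = −log10[H+]
pH = −log10(0.04642) = 1.33

1.33


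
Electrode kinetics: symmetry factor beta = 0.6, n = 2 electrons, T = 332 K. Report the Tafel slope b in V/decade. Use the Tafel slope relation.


Apply the Tafel slope relation: b = 2.303*R*T/(beta*n*F)
Numerator: 2.303 * 8.314 * 332 = 6356.85
Denominator: 0.6 * 2 * 96485 = 115782.0
b = 6356.85 / 115782.0 = 0.055 V/decade

0.055 V/decade


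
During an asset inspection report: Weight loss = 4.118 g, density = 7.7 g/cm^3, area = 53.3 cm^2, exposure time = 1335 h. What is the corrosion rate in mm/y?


Apply the mm/y weight-loss relation: CR = 87600 * W / (D * A * T)
Numerator: 87600 * 4.118 = 360736.8
Denominator: 7.7 * 53.3 * 1335 = 547897.35
CR = 360736.8 / 547897.35 = 0.6584 mm/y

0.6584 mm/y


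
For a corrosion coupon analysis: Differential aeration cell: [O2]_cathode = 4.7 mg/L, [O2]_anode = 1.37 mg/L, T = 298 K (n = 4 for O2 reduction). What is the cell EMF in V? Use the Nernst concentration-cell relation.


Apply the Nernst concentration-cell relation: E = (RT/nF)*ln(C_cathode/C_anode)
RT/nF = 8.314*298/(4*96485) = 0.00641958 V
ln(4.7/1.37) = 1.23275
E = 0.00641958 * 1.23275 = 0.00791 V

0.00791 V


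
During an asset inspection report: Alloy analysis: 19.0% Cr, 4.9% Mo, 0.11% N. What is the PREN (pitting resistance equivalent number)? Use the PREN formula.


Apply the PREN formula: PREN = Cr + 3.3*Mo + 16*N
PREN = 19.0 + 3.3*4.9 + 16*0.11
PREN = 19.0 + 16.17 + 1.76 = 36.93

36.93


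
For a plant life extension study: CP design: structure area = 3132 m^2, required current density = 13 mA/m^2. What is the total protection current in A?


I = area * current density, then convert mA → A (÷1000)
I = 3132 * 13 / 1000 = 40.72 A

40.72 A


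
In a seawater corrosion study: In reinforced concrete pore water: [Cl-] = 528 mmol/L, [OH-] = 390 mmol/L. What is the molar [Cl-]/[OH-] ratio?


Threshold parameter = [Cl-] / [OH-] (molar basis; both in mmol/L, so units cancel)
Ratio = 528 / 390 = 1.35

1.35


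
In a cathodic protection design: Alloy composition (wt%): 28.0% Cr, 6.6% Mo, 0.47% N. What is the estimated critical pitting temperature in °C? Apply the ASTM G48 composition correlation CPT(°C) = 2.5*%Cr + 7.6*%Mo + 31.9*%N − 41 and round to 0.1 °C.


Apply the ASTM G48 empirical CPT estimate: CPT(°C) = 2.5*%Cr + 7.6*%Mo + 31.9*%N − 41
2.5*28.0 = 70; 7.6*6.6 = 50.16; 31.9*0.47 = 14.993
CPT = 70 + 50.16 + 14.993 − 41 = 94.153 °C
Rounded to 0.1 °C: CPT ≈ 94.2 °C

94.2 °C


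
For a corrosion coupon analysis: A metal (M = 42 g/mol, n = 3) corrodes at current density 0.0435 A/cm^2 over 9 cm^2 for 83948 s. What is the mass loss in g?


Apply Faraday's law: m = i*A*t*M / (n*F)
Total charge passed Q = i*A*t = 0.0435*9*83948 = 32865.642 C
m = Q*M/(n*F) = 32865.642*42/(3*96485) = 4.769 g

4.769 g


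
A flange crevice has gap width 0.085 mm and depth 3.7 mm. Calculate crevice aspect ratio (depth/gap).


Aspect ratio = depth / gap
Ratio = 3.7 / 0.085 = 43.5

43.5


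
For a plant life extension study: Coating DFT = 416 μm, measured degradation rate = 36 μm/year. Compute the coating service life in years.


Service life = thickness / degradation rate
Life = 416 / 36 = 11.6 years

11.6 years


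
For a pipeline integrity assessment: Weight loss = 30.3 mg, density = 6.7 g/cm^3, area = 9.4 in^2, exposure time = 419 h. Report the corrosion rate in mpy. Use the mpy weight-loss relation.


Apply the mpy weight-loss relation: CR = 534 * W / (D * A * T)
Numerator: 534 * 30.3 = 16180.2
Denominator: 6.7 * 9.4 * 419 = 26388.62
CR = 16180.2 / 26388.62 = 0.613 mpy

0.613 mpy


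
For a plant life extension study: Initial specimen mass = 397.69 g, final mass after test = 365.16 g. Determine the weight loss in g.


Weight loss = initial − final
WL = 397.69 − 365.16 = 32.53 g

32.53 g


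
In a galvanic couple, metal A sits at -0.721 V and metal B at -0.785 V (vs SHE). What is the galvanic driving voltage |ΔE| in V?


Driving voltage is the absolute potential difference.
|ΔE| = |-0.721 − (-0.785)| = 0.064 V

0.064 V


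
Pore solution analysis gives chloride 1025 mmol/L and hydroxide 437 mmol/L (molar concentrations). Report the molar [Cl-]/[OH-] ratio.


Threshold parameter = [Cl-] / [OH-] (molar basis; both in mmol/L, so units cancel)
Ratio = 1025 / 437 = 2.35

2.35


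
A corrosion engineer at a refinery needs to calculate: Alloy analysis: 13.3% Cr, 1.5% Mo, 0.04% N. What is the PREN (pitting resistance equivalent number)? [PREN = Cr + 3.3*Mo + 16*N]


Apply the PREN formula: PREN = Cr + 3.3*Mo + 16*N
PREN = 13.3 + 3.3*1.5 + 16*0.04
PREN = 13.3 + 4.95 + 0.64 = 18.89

18.89


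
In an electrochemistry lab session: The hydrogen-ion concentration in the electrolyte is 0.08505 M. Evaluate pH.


pH = −log10[H+]
pH = −log10(0.08505) = 1.07

1.07


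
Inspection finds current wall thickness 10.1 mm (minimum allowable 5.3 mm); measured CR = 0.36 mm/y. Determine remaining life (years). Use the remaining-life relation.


Apply the remaining-life relation: RL = (t_current − t_min) / CR
RL = (10.1 − 5.3) / 0.36 = 4.8 / 0.36 = 13.3 years

13.3 years


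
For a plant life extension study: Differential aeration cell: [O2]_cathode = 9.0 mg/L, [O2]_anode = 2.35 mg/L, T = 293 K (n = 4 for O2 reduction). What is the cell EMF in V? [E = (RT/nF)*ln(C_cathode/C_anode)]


Apply the Nernst concentration-cell relation: E = (RT/nF)*ln(C_cathode/C_anode)
RT/nF = 8.314*293/(4*96485) = 0.00631187 V
ln(9.0/2.35) = 1.34281
E = 0.00631187 * 1.34281 = 0.00848 V

0.00848 V


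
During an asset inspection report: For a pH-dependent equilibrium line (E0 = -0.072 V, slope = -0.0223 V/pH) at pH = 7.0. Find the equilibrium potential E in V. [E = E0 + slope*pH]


Apply the Pourbaix line equation: E = E0 + slope*pH
E = -0.072 + (-0.0223)*7.0 = -0.072 + (-0.1561) = -0.2281 V
Rounded to 3 decimal places: E = -0.228 V

-0.228 V


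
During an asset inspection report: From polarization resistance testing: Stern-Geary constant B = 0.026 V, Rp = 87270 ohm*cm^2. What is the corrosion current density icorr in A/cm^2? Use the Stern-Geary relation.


Apply the Stern-Geary relation: icorr = B / Rp
icorr = 0.026 / 87270 = 2.979×10^-7 A/cm^2

2.979×10^-7 A/cm^2


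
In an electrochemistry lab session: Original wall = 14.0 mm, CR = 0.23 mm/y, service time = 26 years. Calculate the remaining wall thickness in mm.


Remaining wall = original − CR × time
t = 14.0 − 0.23*26 = 14.0 − 5.98 = 8.02 mm

8.02 mm


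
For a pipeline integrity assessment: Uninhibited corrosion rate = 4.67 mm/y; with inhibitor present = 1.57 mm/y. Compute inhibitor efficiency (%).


Apply the inhibitor-efficiency definition: IE = (CR_blank − CR_inh)/CR_blank × 100
IE = (4.67 − 1.57) / 4.67 × 100
IE = 3.1 / 4.67 × 100 = 66.4 %

66.4 %


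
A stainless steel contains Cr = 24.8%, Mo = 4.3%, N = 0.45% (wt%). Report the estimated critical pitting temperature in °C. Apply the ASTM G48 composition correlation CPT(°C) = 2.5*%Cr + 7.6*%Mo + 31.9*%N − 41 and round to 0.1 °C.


Apply the ASTM G48 empirical CPT estimate: CPT(°C) = 2.5*%Cr + 7.6*%Mo + 31.9*%N − 41
2.5*24.8 = 62; 7.6*4.3 = 32.68; 31.9*0.45 = 14.355
CPT = 62 + 32.68 + 14.355 − 41 = 68.035 °C
Rounded to 0.1 °C: CPT ≈ 68.0 °C

68.0 °C


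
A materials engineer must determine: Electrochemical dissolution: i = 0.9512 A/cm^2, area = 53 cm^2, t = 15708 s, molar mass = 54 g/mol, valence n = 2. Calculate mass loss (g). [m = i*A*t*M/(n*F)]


Apply Faraday's law: m = i*A*t*M / (n*F)
Total charge passed Q = i*A*t = 0.9512*53*15708 = 791896.8288 C
m = Q*M/(n*F) = 791896.8288*54/(2*96485) = 221.60143 g

221.60143 g


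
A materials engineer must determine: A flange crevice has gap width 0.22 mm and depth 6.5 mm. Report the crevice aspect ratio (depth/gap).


Aspect ratio = depth / gap
Ratio = 6.5 / 0.22 = 29.5

29.5


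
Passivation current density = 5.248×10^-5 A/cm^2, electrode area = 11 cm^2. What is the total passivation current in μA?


I = i_pass * A, then convert A → μA (×10^6)
I = 5.248×10^-5 * 11 * 10^6 = 577.28 μA

577.28 μA


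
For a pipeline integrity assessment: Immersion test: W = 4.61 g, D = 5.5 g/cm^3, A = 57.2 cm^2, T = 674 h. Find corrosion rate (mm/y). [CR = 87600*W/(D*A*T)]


Apply the mm/y weight-loss relation: CR = 87600 * W / (D * A * T)
Numerator: 87600 * 4.61 = 403836.0
Denominator: 5.5 * 57.2 * 674 = 212040.4
CR = 403836.0 / 212040.4 = 1.904524 mm/y

1.904524 mm/y


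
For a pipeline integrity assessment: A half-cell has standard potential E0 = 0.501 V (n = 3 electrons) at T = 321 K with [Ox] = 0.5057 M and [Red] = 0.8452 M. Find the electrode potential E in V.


Apply the Nernst equation: E = E0 + (RT/nF)*ln([Ox]/[Red])
Step 1: RT/nF = 8.314*321/(3*96485) = 0.00922007 V
Step 2: [Ox]/[Red] = 0.5057/0.8452 = 0.59832
Step 3: ln(0.59832) = -0.51363
Step 4: correction = 0.00922007 * -0.51363 = -0.005 V
E = 0.501 + -0.005 = 0.496 V

0.496 V


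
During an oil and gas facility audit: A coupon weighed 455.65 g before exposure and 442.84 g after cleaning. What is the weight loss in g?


Weight loss = initial − final
WL = 455.65 − 442.84 = 12.81 g

12.81 g


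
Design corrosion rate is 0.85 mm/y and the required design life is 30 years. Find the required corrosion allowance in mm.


Corrosion allowance = CR × design life
CA = 0.85 * 30 = 25.5 mm

25.5 mm


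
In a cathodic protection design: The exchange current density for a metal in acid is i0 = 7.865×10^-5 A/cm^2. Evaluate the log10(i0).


i0 = 7.865×10^-5 A/cm^2
log10(i0) = -4.104

-4.104


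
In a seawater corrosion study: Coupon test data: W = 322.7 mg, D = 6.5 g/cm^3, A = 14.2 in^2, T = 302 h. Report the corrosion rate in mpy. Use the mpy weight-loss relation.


Apply the mpy weight-loss relation: CR = 534 * W / (D * A * T)
Numerator: 534 * 322.7 = 172321.8
Denominator: 6.5 * 14.2 * 302 = 27874.6
CR = 172321.8 / 27874.6 = 6.18204 mpy

6.18204 mpy


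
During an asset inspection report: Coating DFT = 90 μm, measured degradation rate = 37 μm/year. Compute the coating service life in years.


Service life = thickness / degradation rate
Life = 90 / 37 = 2.4 years

2.4 years


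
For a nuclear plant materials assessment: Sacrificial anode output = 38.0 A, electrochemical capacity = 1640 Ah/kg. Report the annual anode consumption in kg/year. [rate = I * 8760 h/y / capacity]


Annual consumption = current * hours per year / capacity
Rate = 38.0 * 8760 / 1640 = 203.0 kg/year

203.0 kg/year


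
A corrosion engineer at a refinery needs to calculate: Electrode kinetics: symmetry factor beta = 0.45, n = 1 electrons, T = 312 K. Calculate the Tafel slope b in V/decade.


Apply the Tafel slope relation: b = 2.303*R*T/(beta*n*F)
Numerator: 2.303 * 8.314 * 312 = 5973.91
Denominator: 0.45 * 1 * 96485 = 43418.25
b = 5973.91 / 43418.25 = 0.1376 V/decade

0.1376 V/decade


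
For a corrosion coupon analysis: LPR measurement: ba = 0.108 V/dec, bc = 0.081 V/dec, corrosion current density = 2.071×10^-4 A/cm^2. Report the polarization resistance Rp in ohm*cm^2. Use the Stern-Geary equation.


Apply the Stern-Geary equation: Rp = ba*bc / (2.303*icorr*(ba+bc))
ba*bc = 0.108*0.081 = 0.008748
ba+bc = 0.189; 2.303*icorr*(ba+bc) = 2.303*2.071×10^-4*0.189 = 9.0143796×10^-5
Rp = 0.008748 / 9.0143796×10^-5 = 97.04 ohm*cm^2

97.04 ohm*cm^2


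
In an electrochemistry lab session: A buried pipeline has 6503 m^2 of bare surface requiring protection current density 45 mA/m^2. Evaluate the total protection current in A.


I = area * current density, then convert mA → A (÷1000)
I = 6503 * 45 / 1000 = 292.64 A

292.64 A


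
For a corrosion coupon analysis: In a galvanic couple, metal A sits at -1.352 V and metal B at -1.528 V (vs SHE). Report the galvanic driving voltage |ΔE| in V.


Driving voltage is the absolute potential difference.
|ΔE| = |-1.352 − (-1.528)| = 0.176 V

0.176 V


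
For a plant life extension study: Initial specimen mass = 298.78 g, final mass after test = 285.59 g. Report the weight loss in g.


Weight loss = initial − final
WL = 298.78 − 285.59 = 13.19 g

13.19 g


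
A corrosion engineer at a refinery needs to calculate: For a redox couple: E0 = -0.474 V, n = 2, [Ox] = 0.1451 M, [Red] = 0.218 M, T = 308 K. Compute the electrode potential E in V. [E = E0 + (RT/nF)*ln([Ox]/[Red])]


Apply the Nernst equation: E = E0 + (RT/nF)*ln([Ox]/[Red])
Step 1: RT/nF = 8.314*308/(2*96485) = 0.01327 V
Step 2: [Ox]/[Red] = 0.1451/0.218 = 0.665596
Step 3: ln(0.665596) = -0.407072
Step 4: correction = 0.01327 * -0.407072 = -0.005 V
E = -0.474 + -0.005 = -0.479 V

-0.479 V


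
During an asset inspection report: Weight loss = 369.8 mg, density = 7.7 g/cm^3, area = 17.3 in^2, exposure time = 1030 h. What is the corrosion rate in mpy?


Apply the mpy weight-loss relation: CR = 534 * W / (D * A * T)
Numerator: 534 * 369.8 = 197473.2
Denominator: 7.7 * 17.3 * 1030 = 137206.3
CR = 197473.2 / 137206.3 = 1.439 mpy

1.439 mpy


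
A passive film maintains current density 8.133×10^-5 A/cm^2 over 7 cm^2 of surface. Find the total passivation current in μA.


I = i_pass * A, then convert A → μA (×10^6)
I = 8.133×10^-5 * 7 * 10^6 = 569.31 μA

569.31 μA


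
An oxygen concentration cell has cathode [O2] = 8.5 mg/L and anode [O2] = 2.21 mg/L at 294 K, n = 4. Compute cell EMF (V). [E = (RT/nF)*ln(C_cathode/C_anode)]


Apply the Nernst concentration-cell relation: E = (RT/nF)*ln(C_cathode/C_anode)
RT/nF = 8.314*294/(4*96485) = 0.00633341 V
ln(8.5/2.21) = 1.34707
E = 0.00633341 * 1.34707 = 0.00853 V

0.00853 V


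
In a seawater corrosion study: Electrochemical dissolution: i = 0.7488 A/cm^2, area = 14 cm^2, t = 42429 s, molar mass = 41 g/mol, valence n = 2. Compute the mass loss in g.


Apply Faraday's law: m = i*A*t*M / (n*F)
Total charge passed Q = i*A*t = 0.7488*14*42429 = 444791.6928 C
m = Q*M/(n*F) = 444791.6928*41/(2*96485) = 94.504 g

94.504 g


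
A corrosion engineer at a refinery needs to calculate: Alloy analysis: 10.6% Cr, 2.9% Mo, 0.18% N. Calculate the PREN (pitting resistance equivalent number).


Apply the PREN formula: PREN = Cr + 3.3*Mo + 16*N
PREN = 10.6 + 3.3*2.9 + 16*0.18
PREN = 10.6 + 9.57 + 2.88 = 23.05

23.05


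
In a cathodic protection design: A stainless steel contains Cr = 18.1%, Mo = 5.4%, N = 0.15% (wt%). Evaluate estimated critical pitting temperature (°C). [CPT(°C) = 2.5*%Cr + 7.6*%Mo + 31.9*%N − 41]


Apply the ASTM G48 empirical CPT estimate: CPT(°C) = 2.5*%Cr + 7.6*%Mo + 31.9*%N − 41
2.5*18.1 = 45.25; 7.6*5.4 = 41.04; 31.9*0.15 = 4.785
CPT = 45.25 + 41.04 + 4.785 − 41 = 50.075 °C
Rounded to 0.1 °C: CPT ≈ 50.1 °C

50.1 °C


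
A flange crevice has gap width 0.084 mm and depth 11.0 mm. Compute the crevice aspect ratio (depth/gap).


Aspect ratio = depth / gap
Ratio = 11.0 / 0.084 = 131.0

131.0


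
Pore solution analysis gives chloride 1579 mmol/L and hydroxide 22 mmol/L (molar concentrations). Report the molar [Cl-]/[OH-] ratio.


Threshold parameter = [Cl-] / [OH-] (molar basis; both in mmol/L, so units cancel)
Ratio = 1579 / 22 = 71.77

71.77


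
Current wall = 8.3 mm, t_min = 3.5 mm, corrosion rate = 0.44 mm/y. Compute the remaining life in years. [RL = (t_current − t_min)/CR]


Apply the remaining-life relation: RL = (t_current − t_min) / CR
RL = (8.3 − 3.5) / 0.44 = 4.8 / 0.44 = 10.9 years

10.9 years


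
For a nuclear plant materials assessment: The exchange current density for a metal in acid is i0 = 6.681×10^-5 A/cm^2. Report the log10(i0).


i0 = 6.681×10^-5 A/cm^2
log10(i0) = -4.175

-4.175


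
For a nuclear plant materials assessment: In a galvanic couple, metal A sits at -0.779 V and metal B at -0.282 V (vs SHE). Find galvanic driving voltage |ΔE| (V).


Driving voltage is the absolute potential difference.
|ΔE| = |-0.779 − (-0.282)| = 0.497 V

0.497 V


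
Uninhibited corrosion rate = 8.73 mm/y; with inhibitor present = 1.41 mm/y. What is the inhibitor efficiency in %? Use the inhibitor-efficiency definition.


Apply the inhibitor-efficiency definition: IE = (CR_blank − CR_inh)/CR_blank × 100
IE = (8.73 − 1.41) / 8.73 × 100
IE = 7.32 / 8.73 × 100 = 83.8 %

83.8 %


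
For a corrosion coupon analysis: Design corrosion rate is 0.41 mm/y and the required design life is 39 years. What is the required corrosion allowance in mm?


Corrosion allowance = CR × design life
CA = 0.41 * 39 = 15.99 mm

15.99 mm


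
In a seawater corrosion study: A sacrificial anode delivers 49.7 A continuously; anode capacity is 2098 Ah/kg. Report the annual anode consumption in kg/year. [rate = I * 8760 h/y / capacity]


Annual consumption = current * hours per year / capacity
Rate = 49.7 * 8760 / 2098 = 207.5 kg/year

207.5 kg/year


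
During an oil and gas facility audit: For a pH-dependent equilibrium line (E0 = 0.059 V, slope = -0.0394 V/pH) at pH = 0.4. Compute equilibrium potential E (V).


Apply the Pourbaix line equation: E = E0 + slope*pH
E = 0.059 + (-0.0394)*0.4 = 0.059 + (-0.01576) = 0.04324 V
Rounded to 4 decimal places: E = 0.0432 V

0.0432 V


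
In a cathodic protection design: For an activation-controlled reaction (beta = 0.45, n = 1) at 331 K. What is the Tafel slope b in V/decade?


Apply the Tafel slope relation: b = 2.303*R*T/(beta*n*F)
Numerator: 2.303 * 8.314 * 331 = 6337.7
Denominator: 0.45 * 1 * 96485 = 43418.25
b = 6337.7 / 43418.25 = 0.146 V/decade

0.146 V/decade


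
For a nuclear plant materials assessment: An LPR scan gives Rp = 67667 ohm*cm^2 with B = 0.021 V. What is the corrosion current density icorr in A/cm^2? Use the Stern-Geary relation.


Apply the Stern-Geary relation: icorr = B / Rp
icorr = 0.021 / 67667 = 3.103×10^-7 A/cm^2

3.103×10^-7 A/cm^2


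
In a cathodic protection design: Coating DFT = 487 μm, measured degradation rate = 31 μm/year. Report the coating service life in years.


Service life = thickness / degradation rate
Life = 487 / 31 = 15.7 years

15.7 years


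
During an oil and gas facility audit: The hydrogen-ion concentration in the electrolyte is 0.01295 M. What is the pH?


pH = −log10[H+]
pH = −log10(0.01295) = 1.89

1.89


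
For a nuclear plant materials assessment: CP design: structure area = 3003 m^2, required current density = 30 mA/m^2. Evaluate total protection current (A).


I = area * current density, then convert mA → A (÷1000)
I = 3003 * 30 / 1000 = 90.09 A

90.09 A


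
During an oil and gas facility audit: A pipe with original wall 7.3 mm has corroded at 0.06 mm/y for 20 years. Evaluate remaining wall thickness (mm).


Remaining wall = original − CR × time
t = 7.3 − 0.06*20 = 7.3 − 1.2 = 6.1 mm

6.1 mm


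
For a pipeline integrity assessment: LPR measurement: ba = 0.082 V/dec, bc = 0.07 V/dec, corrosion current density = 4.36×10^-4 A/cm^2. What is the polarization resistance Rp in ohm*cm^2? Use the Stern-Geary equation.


Apply the Stern-Geary equation: Rp = ba*bc / (2.303*icorr*(ba+bc))
ba*bc = 0.082*0.07 = 0.00574
ba+bc = 0.152; 2.303*icorr*(ba+bc) = 2.303*4.36×10^-4*0.152 = 1.5262442×10^-4
Rp = 0.00574 / 1.5262442×10^-4 = 37.61 ohm*cm^2

37.61 ohm*cm^2


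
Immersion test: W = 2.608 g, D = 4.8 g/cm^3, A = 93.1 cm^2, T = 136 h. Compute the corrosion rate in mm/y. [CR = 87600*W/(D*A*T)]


Apply the mm/y weight-loss relation: CR = 87600 * W / (D * A * T)
Numerator: 87600 * 2.608 = 228460.8
Denominator: 4.8 * 93.1 * 136 = 60775.68
CR = 228460.8 / 60775.68 = 3.759083 mm/y

3.759083 mm/y


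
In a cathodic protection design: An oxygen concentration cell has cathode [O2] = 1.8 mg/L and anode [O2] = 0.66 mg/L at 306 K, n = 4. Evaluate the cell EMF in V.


Apply the Nernst concentration-cell relation: E = (RT/nF)*ln(C_cathode/C_anode)
RT/nF = 8.314*306/(4*96485) = 0.00659192 V
ln(1.8/0.66) = 1.0033
E = 0.00659192 * 1.0033 = 0.00661 V

0.00661 V


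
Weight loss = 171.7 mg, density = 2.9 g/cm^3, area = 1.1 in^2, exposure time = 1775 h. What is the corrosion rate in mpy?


Apply the mpy weight-loss relation: CR = 534 * W / (D * A * T)
Numerator: 534 * 171.7 = 91687.8
Denominator: 2.9 * 1.1 * 1775 = 5662.25
CR = 91687.8 / 5662.25 = 16.193 mpy

16.193 mpy


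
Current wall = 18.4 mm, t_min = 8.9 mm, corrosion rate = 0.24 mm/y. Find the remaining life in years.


Apply the remaining-life relation: RL = (t_current − t_min) / CR
RL = (18.4 − 8.9) / 0.24 = 9.5 / 0.24 = 39.6 years

39.6 years


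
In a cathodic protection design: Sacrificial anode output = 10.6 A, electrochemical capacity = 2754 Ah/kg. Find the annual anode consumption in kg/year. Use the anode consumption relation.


Annual consumption = current * hours per year / capacity
Rate = 10.6 * 8760 / 2754 = 33.7 kg/year

33.7 kg/year


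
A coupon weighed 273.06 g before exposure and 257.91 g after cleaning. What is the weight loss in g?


Weight loss = initial − final
WL = 273.06 − 257.91 = 15.15 g

15.15 g


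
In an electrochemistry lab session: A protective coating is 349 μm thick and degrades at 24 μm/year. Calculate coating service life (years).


Service life = thickness / degradation rate
Life = 349 / 24 = 14.5 years

14.5 years


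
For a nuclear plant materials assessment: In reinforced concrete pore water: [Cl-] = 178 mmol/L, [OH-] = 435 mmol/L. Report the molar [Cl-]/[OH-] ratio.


Threshold parameter = [Cl-] / [OH-] (molar basis; both in mmol/L, so units cancel)
Ratio = 178 / 435 = 0.41

0.41


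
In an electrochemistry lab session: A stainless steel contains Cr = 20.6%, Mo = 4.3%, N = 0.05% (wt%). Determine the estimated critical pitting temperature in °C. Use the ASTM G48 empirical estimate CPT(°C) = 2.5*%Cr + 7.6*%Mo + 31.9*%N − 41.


Apply the ASTM G48 empirical CPT estimate: CPT(°C) = 2.5*%Cr + 7.6*%Mo + 31.9*%N − 41
2.5*20.6 = 51.5; 7.6*4.3 = 32.68; 31.9*0.05 = 1.595
CPT = 51.5 + 32.68 + 1.595 − 41 = 44.775 °C
Rounded to 0.1 °C: CPT ≈ 44.8 °C

44.8 °C


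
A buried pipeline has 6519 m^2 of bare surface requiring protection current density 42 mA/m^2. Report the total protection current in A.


I = area * current density, then convert mA → A (÷1000)
I = 6519 * 42 / 1000 = 273.8 A

273.8 A


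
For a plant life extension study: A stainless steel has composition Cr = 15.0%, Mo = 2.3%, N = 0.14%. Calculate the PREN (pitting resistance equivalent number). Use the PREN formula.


Apply the PREN formula: PREN = Cr + 3.3*Mo + 16*N
PREN = 15.0 + 3.3*2.3 + 16*0.14
PREN = 15.0 + 7.59 + 2.24 = 24.83

24.83


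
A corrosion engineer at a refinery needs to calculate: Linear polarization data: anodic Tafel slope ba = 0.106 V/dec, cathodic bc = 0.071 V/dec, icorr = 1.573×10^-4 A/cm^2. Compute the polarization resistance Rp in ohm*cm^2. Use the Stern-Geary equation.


Apply the Stern-Geary equation: Rp = ba*bc / (2.303*icorr*(ba+bc))
ba*bc = 0.106*0.071 = 0.007526
ba+bc = 0.177; 2.303*icorr*(ba+bc) = 2.303*1.573×10^-4*0.177 = 6.4120356×10^-5
Rp = 0.007526 / 6.4120356×10^-5 = 117.37 ohm*cm^2

117.37 ohm*cm^2


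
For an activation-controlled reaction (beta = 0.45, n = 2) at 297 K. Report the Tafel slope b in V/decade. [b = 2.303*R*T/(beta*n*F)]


Apply the Tafel slope relation: b = 2.303*R*T/(beta*n*F)
Numerator: 2.303 * 8.314 * 297 = 5686.7
Denominator: 0.45 * 2 * 96485 = 86836.5
b = 5686.7 / 86836.5 = 0.0655 V/decade

0.0655 V/decade


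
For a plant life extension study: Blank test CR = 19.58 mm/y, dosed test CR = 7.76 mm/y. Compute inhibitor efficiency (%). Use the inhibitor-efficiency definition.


Apply the inhibitor-efficiency definition: IE = (CR_blank − CR_inh)/CR_blank × 100
IE = (19.58 − 7.76) / 19.58 × 100
IE = 11.82 / 19.58 × 100 = 60.4 %

60.4 %


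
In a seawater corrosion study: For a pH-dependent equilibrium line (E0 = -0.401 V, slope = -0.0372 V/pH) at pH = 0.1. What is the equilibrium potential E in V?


Apply the Pourbaix line equation: E = E0 + slope*pH
E = -0.401 + (-0.0372)*0.1 = -0.401 + (-0.00372) = -0.40472 V
Rounded to 4 decimal places: E = -0.4047 V

-0.4047 V


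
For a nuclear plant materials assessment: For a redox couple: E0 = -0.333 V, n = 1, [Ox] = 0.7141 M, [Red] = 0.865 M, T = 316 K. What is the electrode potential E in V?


Apply the Nernst equation: E = E0 + (RT/nF)*ln([Ox]/[Red])
Step 1: RT/nF = 8.314*316/(1*96485) = 0.02722935 V
Step 2: [Ox]/[Red] = 0.7141/0.865 = 0.825549
Step 3: ln(0.825549) = -0.191707
Step 4: correction = 0.02722935 * -0.191707 = -0.005 V
E = -0.333 + -0.005 = -0.338 V

-0.338 V


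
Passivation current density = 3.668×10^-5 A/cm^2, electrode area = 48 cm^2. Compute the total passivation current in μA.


I = i_pass * A, then convert A → μA (×10^6)
I = 3.668×10^-5 * 48 * 10^6 = 1760.64 μA

1760.64 μA


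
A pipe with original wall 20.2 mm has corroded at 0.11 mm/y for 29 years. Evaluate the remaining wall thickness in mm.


Remaining wall = original − CR × time
t = 20.2 − 0.11*29 = 20.2 − 3.19 = 17.01 mm

17.01 mm


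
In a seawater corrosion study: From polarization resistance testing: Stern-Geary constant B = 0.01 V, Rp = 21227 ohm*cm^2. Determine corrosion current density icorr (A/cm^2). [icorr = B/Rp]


Apply the Stern-Geary relation: icorr = B / Rp
icorr = 0.01 / 21227 = 4.711×10^-7 A/cm^2

4.711×10^-7 A/cm^2


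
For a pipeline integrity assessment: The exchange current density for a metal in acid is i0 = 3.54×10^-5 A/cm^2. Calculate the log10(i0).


i0 = 3.54×10^-5 A/cm^2
log10(i0) = -4.451

-4.451


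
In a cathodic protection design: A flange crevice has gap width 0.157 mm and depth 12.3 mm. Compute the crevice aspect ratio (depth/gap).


Aspect ratio = depth / gap
Ratio = 12.3 / 0.157 = 78.3

78.3


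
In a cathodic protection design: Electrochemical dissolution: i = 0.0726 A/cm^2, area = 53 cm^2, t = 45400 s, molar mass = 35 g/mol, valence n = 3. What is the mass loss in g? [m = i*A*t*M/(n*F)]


Apply Faraday's law: m = i*A*t*M / (n*F)
Total charge passed Q = i*A*t = 0.0726*53*45400 = 174690.12 C
m = Q*M/(n*F) = 174690.12*35/(3*96485) = 21.12299 g

21.12299 g


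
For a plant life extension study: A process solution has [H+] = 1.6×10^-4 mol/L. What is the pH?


pH = −log10[H+]
pH = −log10(1.6×10^-4) = 3.8

3.8


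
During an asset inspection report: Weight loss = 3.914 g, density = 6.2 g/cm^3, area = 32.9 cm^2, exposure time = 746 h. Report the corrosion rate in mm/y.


Apply the mm/y weight-loss relation: CR = 87600 * W / (D * A * T)
Numerator: 87600 * 3.914 = 342866.4
Denominator: 6.2 * 32.9 * 746 = 152169.08
CR = 342866.4 / 152169.08 = 2.25319 mm/y

2.25319 mm/y


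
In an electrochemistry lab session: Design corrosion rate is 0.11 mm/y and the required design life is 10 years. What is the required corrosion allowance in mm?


Corrosion allowance = CR × design life
CA = 0.11 * 10 = 1.1 mm

1.1 mm


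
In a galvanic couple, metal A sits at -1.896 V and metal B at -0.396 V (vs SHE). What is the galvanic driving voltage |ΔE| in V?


Driving voltage is the absolute potential difference.
|ΔE| = |-1.896 − (-0.396)| = 1.5 V

1.5 V


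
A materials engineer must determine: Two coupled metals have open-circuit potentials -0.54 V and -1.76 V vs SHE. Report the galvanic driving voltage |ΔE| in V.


Driving voltage is the absolute potential difference.
|ΔE| = |-0.54 − (-1.76)| = 1.22 V

1.22 V


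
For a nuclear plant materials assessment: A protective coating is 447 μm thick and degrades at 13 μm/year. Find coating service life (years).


Service life = thickness / degradation rate
Life = 447 / 13 = 34.4 years

34.4 years


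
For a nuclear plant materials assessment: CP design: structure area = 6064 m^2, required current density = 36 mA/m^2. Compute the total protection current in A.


I = area * current density, then convert mA → A (÷1000)
I = 6064 * 36 / 1000 = 218.3 A

218.3 A


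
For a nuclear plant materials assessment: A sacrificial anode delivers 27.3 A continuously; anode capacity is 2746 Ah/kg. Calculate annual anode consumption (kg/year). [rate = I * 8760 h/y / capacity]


Annual consumption = current * hours per year / capacity
Rate = 27.3 * 8760 / 2746 = 87.1 kg/year

87.1 kg/year


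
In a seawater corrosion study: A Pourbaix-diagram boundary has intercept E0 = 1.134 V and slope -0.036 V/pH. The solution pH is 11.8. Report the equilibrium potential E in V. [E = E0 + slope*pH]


Apply the Pourbaix line equation: E = E0 + slope*pH
E = 1.134 + (-0.036)*11.8 = 1.134 + (-0.4248) = 0.7092 V
Rounded to 3 decimal places: E = 0.709 V

0.709 V


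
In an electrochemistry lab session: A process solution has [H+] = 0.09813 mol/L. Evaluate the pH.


pH = −log10[H+]
pH = −log10(0.09813) = 1.01

1.01


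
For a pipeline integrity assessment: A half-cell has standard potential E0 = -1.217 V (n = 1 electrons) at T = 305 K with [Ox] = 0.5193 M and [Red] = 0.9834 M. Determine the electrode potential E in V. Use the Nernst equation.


Apply the Nernst equation: E = E0 + (RT/nF)*ln([Ox]/[Red])
Step 1: RT/nF = 8.314*305/(1*96485) = 0.02628149 V
Step 2: [Ox]/[Red] = 0.5193/0.9834 = 0.528066
Step 3: ln(0.528066) = -0.638534
Step 4: correction = 0.02628149 * -0.638534 = -0.017 V
E = -1.217 + -0.017 = -1.234 V

-1.234 V


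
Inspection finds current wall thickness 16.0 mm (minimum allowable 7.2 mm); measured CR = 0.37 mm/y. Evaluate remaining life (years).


Apply the remaining-life relation: RL = (t_current − t_min) / CR
RL = (16.0 − 7.2) / 0.37 = 8.8 / 0.37 = 23.8 years

23.8 years


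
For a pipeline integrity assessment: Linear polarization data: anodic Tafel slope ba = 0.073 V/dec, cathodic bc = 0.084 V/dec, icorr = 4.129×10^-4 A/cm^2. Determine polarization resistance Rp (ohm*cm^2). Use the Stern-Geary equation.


Apply the Stern-Geary equation: Rp = ba*bc / (2.303*icorr*(ba+bc))
ba*bc = 0.073*0.084 = 0.006132
ba+bc = 0.157; 2.303*icorr*(ba+bc) = 2.303*4.129×10^-4*0.157 = 1.4929267×10^-4
Rp = 0.006132 / 1.4929267×10^-4 = 41.1 ohm*cm^2

41.1 ohm*cm^2


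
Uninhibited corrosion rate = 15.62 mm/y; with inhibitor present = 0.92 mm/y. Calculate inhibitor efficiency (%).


Apply the inhibitor-efficiency definition: IE = (CR_blank − CR_inh)/CR_blank × 100
IE = (15.62 − 0.92) / 15.62 × 100
IE = 14.7 / 15.62 × 100 = 94.1 %

94.1 %


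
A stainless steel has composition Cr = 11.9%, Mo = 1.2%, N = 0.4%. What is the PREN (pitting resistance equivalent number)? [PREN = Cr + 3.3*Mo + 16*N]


Apply the PREN formula: PREN = Cr + 3.3*Mo + 16*N
PREN = 11.9 + 3.3*1.2 + 16*0.4
PREN = 11.9 + 3.96 + 6.4 = 22.26

22.26


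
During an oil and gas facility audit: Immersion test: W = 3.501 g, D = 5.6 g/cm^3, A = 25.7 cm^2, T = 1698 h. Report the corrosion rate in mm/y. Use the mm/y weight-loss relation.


Apply the mm/y weight-loss relation: CR = 87600 * W / (D * A * T)
Numerator: 87600 * 3.501 = 306687.6
Denominator: 5.6 * 25.7 * 1698 = 244376.16
CR = 306687.6 / 244376.16 = 1.255 mm/y

1.255 mm/y


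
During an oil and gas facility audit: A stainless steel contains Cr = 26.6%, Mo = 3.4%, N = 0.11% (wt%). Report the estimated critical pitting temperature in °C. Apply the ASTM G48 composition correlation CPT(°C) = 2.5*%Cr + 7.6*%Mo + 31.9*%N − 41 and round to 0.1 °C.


Apply the ASTM G48 empirical CPT estimate: CPT(°C) = 2.5*%Cr + 7.6*%Mo + 31.9*%N − 41
2.5*26.6 = 66.5; 7.6*3.4 = 25.84; 31.9*0.11 = 3.509
CPT = 66.5 + 25.84 + 3.509 − 41 = 54.849 °C
Rounded to 0.1 °C: CPT ≈ 54.8 °C

54.8 °C


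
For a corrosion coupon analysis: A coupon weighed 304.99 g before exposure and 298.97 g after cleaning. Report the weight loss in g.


Weight loss = initial − final
WL = 304.99 − 298.97 = 6.02 g

6.02 g


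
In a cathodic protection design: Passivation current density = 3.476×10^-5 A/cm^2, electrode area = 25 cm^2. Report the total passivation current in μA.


I = i_pass * A, then convert A → μA (×10^6)
I = 3.476×10^-5 * 25 * 10^6 = 869.0 μA

869.0 μA


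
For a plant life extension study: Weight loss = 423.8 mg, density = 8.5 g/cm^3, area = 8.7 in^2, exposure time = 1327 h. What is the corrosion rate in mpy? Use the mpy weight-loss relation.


Apply the mpy weight-loss relation: CR = 534 * W / (D * A * T)
Numerator: 534 * 423.8 = 226309.2
Denominator: 8.5 * 8.7 * 1327 = 98131.65
CR = 226309.2 / 98131.65 = 2.3062 mpy

2.3062 mpy


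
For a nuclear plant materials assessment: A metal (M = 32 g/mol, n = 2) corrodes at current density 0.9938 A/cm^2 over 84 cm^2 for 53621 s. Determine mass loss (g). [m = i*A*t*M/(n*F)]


Apply Faraday's law: m = i*A*t*M / (n*F)
Total charge passed Q = i*A*t = 0.9938*84*53621 = 4476238.1832 C
m = Q*M/(n*F) = 4476238.1832*32/(2*96485) = 742.2896 g

742.2896 g


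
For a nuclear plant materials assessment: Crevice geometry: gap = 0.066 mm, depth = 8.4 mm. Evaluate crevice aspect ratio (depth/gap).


Aspect ratio = depth / gap
Ratio = 8.4 / 0.066 = 127.3

127.3


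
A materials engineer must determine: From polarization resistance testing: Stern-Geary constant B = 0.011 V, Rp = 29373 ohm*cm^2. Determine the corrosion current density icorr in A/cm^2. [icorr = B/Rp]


Apply the Stern-Geary relation: icorr = B / Rp
icorr = 0.011 / 29373 = 3.745×10^-7 A/cm^2

3.745×10^-7 A/cm^2


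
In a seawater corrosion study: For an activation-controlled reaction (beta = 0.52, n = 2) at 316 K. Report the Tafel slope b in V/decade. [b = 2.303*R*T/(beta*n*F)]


Apply the Tafel slope relation: b = 2.303*R*T/(beta*n*F)
Numerator: 2.303 * 8.314 * 316 = 6050.5
Denominator: 0.52 * 2 * 96485 = 100344.4
b = 6050.5 / 100344.4 = 0.06 V/decade

0.06 V/decade


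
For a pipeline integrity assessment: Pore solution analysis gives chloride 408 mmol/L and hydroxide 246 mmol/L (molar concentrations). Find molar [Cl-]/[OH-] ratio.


Threshold parameter = [Cl-] / [OH-] (molar basis; both in mmol/L, so units cancel)
Ratio = 408 / 246 = 1.66

1.66


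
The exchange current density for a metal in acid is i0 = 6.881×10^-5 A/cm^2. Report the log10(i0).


i0 = 6.881×10^-5 A/cm^2
log10(i0) = -4.162

-4.162


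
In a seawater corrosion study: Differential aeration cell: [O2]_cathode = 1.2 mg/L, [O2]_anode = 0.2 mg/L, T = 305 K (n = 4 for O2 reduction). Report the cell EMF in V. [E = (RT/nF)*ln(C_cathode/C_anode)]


Apply the Nernst concentration-cell relation: E = (RT/nF)*ln(C_cathode/C_anode)
RT/nF = 8.314*305/(4*96485) = 0.00657037 V
ln(1.2/0.2) = 1.79176
E = 0.00657037 * 1.79176 = 0.01177 V

0.01177 V


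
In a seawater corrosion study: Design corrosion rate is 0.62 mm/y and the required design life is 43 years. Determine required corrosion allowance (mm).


Corrosion allowance = CR × design life
CA = 0.62 * 43 = 26.66 mm

26.66 mm


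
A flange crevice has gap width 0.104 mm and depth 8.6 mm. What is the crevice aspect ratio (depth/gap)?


Aspect ratio = depth / gap
Ratio = 8.6 / 0.104 = 82.7

82.7


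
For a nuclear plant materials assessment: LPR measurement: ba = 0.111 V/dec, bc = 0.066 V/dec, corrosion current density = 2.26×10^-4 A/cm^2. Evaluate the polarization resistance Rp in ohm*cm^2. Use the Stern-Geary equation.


Apply the Stern-Geary equation: Rp = ba*bc / (2.303*icorr*(ba+bc))
ba*bc = 0.111*0.066 = 0.007326
ba+bc = 0.177; 2.303*icorr*(ba+bc) = 2.303*2.26×10^-4*0.177 = 9.2124606×10^-5
Rp = 0.007326 / 9.2124606×10^-5 = 79.5 ohm*cm^2

79.5 ohm*cm^2


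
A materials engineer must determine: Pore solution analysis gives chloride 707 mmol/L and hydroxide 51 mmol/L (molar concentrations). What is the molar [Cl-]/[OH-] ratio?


Threshold parameter = [Cl-] / [OH-] (molar basis; both in mmol/L, so units cancel)
Ratio = 707 / 51 = 13.86

13.86


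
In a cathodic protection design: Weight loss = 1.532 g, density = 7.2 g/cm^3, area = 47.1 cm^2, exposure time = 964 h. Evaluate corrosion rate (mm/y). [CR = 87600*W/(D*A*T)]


Apply the mm/y weight-loss relation: CR = 87600 * W / (D * A * T)
Numerator: 87600 * 1.532 = 134203.2
Denominator: 7.2 * 47.1 * 964 = 326911.68
CR = 134203.2 / 326911.68 = 0.4105 mm/y

0.4105 mm/y


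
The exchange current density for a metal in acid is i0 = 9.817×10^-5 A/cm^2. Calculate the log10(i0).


i0 = 9.817×10^-5 A/cm^2
log10(i0) = -4.008

-4.008


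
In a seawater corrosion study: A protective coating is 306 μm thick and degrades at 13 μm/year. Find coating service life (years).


Service life = thickness / degradation rate
Life = 306 / 13 = 23.5 years

23.5 years


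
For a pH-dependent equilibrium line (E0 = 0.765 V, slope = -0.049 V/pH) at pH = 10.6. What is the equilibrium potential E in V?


Apply the Pourbaix line equation: E = E0 + slope*pH
E = 0.765 + (-0.049)*10.6 = 0.765 + (-0.5194) = 0.2456 V
Rounded to 4 decimal places: E = 0.2456 V

0.2456 V


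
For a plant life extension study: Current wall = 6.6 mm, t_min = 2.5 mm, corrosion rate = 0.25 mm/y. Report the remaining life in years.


Apply the remaining-life relation: RL = (t_current − t_min) / CR
RL = (6.6 − 2.5) / 0.25 = 4.1 / 0.25 = 16.4 years

16.4 years


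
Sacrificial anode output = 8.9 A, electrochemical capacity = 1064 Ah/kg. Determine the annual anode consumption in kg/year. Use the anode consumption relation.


Annual consumption = current * hours per year / capacity
Rate = 8.9 * 8760 / 1064 = 73.3 kg/year

73.3 kg/year


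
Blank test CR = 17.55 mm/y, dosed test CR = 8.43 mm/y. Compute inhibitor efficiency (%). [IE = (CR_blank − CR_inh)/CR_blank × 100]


Apply the inhibitor-efficiency definition: IE = (CR_blank − CR_inh)/CR_blank × 100
IE = (17.55 − 8.43) / 17.55 × 100
IE = 9.12 / 17.55 × 100 = 52.0 %

52.0 %


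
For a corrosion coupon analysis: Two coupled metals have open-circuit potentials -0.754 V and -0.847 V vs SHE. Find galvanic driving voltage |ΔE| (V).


Driving voltage is the absolute potential difference.
|ΔE| = |-0.754 − (-0.847)| = 0.093 V

0.093 V


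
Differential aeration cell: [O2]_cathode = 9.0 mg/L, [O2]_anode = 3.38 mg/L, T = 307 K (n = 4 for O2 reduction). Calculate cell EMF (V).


Apply the Nernst concentration-cell relation: E = (RT/nF)*ln(C_cathode/C_anode)
RT/nF = 8.314*307/(4*96485) = 0.00661346 V
ln(9.0/3.38) = 0.97935
E = 0.00661346 * 0.97935 = 0.00648 V

0.00648 V


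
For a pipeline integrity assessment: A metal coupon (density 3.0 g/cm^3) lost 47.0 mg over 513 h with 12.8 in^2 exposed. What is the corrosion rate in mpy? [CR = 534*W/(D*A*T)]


Apply the mpy weight-loss relation: CR = 534 * W / (D * A * T)
Numerator: 534 * 47.0 = 25098.0
Denominator: 3.0 * 12.8 * 513 = 19699.2
CR = 25098.0 / 19699.2 = 1.2741 mpy

1.2741 mpy
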